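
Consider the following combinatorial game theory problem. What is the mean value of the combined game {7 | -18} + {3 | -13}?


G1 = {7 | -18}, G2 = {3 | -13}
Each is a switch {a | b} with numbers a > b; its mean value is (a + b)/2, and mean value is additive over game sums: m(G1 + G2) = m(G1) + m(G2).
Mean of G1 = (7 + (-18))/2 = -11/2 = -11/2
Mean of G2 = (3 + (-13))/2 = -10/2 = -5
Mean of G1 + G2 = -11/2 + -5 = -21/2

-21/2


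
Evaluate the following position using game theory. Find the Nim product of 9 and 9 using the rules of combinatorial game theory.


Nim multiplication is bilinear over XOR: (u XOR v) * w = (u*w) XOR (v*w).
So we split each operand into its bit components and XOR the pairwise Nim products.
9 = 1 + 8 (as XOR of powers of 2).
9 = 1 + 8 (as XOR of powers of 2).
Using the standard Nim-product table on single bits:
  2*2 = 3,   2*4 = 8,   2*8 = 12,
  4*4 = 6,   4*8 = 11,  8*8 = 13,
and  1*x = x (identity), k*l = l*k (commutative).
Pairwise Nim products:
  1 * 1 = 1
  1 * 8 = 8
  8 * 1 = 8
  8 * 8 = 13
XOR them: 1 XOR 8 XOR 8 XOR 13 = 12.
Result: 9 * 9 = 12 (in Nim).

12


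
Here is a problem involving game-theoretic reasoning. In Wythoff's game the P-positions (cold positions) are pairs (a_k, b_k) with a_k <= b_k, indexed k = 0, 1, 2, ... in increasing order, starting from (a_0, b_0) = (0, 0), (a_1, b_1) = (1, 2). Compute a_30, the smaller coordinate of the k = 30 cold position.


By Wythoff's theorem, a_k = floor(k * phi) and b_k = floor(k * phi^2) = a_k + k, where phi = (1 + sqrt(5))/2 is the golden ratio.
phi = (1 + sqrt(5))/2 = 1.618034
k = 30
k * phi = 30 * 1.618034 = 48.541020
a_30 = floor(k * phi) = 48

48


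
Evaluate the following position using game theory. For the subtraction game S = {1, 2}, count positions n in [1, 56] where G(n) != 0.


Subtraction set S = {1, 2}, so G(n) = n mod 3.
G(n) = 0 when n is a multiple of 3.
Multiples of 3 in [1, 56]: 18
N-positions (nonzero Grundy) = 56 - 18 = 38

38


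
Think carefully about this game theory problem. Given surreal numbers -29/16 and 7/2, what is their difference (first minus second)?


x = -29/16, y = 7/2
Converting to common denominator: 16
x = -29/16, y = 56/16
x - y = -29/16 - 7/2 = -85/16

-85/16


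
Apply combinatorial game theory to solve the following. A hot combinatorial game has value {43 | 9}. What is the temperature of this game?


The game is {43 | 9}, a switch {a | b} with numbers a > b.
Cooling {a | b} by t gives {a - t | b + t}, which stops being hot when a - t = b + t, i.e. at t = (a - b)/2. So the temperature of a switch is (a - b)/2.
Temperature = (Left option - Right option) / 2
= (43 - (9)) / 2
= 34 / 2
= 17

17


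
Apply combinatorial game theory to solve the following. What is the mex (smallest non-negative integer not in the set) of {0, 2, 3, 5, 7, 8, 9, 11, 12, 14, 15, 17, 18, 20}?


Set = {0, 2, 3, 5, 7, 8, 9, 11, 12, 14, 15, 17, 18, 20}
0 is in the set.
1 is NOT in the set. This is the mex.
mex = 1

1


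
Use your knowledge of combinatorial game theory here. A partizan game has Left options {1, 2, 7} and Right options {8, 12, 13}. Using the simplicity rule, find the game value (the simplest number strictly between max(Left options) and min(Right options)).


Left options: {1, 2, 7}, max = 7
Right options: {8, 12, 13}, min = 8
All options are numbers and max(Left) < min(Right), so by the simplicity theorem the value is the simplest (earliest-born) number strictly between 7 and 8.
No integer lies strictly between 7 and 8, so the value is the dyadic rational m/2^k in the interval with the smallest k (then m odd); search k = 1, 2, ...:
Denominator 2: 15/2 lies strictly between 7 and 8 -- found.
The simplest number in the interval is 15/2.
Game value = 15/2

15/2


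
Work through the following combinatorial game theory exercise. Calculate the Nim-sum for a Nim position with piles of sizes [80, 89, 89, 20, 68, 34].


We need the XOR (exclusive or) of all pile sizes.
After XOR-ing pile 1 (size 80): 0 XOR 80 = 80
After XOR-ing pile 2 (size 89): 80 XOR 89 = 9
After XOR-ing pile 3 (size 89): 9 XOR 89 = 80
After XOR-ing pile 4 (size 20): 80 XOR 20 = 68
After XOR-ing pile 5 (size 68): 68 XOR 68 = 0
After XOR-ing pile 6 (size 34): 0 XOR 34 = 34
The Nim-value of this position is 34.

34


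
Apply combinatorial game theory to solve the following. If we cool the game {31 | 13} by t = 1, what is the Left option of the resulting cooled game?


Original game: {31 | 13} (a switch {a | b} with a > b).
Cooling by t (for t below the temperature (a - b)/2 = 9) taxes each move by t: {a | b} cooled by t is {a - t | b + t}.
Cooling amount: t = 1
Cooled Left option: 31 - 1 = 30
Cooled Right option: 13 + 1 = 14
Cooled game: {30 | 14}
Left option = 30

30


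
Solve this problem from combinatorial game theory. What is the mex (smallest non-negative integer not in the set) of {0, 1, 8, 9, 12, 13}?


Set = {0, 1, 8, 9, 12, 13}
0 is in the set.
1 is in the set.
2 is NOT in the set. This is the mex.
mex = 2

2


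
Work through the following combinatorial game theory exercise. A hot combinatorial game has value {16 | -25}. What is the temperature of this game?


The game is {16 | -25}, a switch {a | b} with numbers a > b.
Cooling {a | b} by t gives {a - t | b + t}, which stops being hot when a - t = b + t, i.e. at t = (a - b)/2. So the temperature of a switch is (a - b)/2.
Temperature = (Left option - Right option) / 2
= (16 - (-25)) / 2
= 41 / 2
= 41/2

41/2


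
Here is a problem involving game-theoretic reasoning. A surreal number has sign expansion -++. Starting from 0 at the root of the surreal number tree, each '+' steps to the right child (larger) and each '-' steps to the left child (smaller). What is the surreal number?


Sign expansion: -++
Rule: track bounds (lo, hi), initially (-inf, +inf). On '+', the current value becomes lo and we move to the simplest number in (value, hi): value + 1 if hi = +inf, otherwise the midpoint (value + hi)/2. On '-', the current value becomes hi and we move to value - 1 if lo = -inf, otherwise the midpoint (lo + value)/2.
Start at 0.
Step 1: sign = -, move left. Bounds: (-inf, 0). Value = -1
Step 2: sign = +, move right. Bounds: (-1, 0). Value = -1/2
Step 3: sign = +, move right. Bounds: (-1/2, 0). Value = -1/4
The surreal number with sign expansion -++ is -1/4.

-1/4


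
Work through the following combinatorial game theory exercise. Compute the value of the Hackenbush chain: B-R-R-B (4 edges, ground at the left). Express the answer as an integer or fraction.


Edges (from ground): B-R-R-B
By Berlekamp's sign-expansion rule, a Blue-Red Hackenbush stalk has the value of the surreal number whose sign sequence is the edge sequence with B -> + and R -> -.
Sign sequence: +--+
Trace the sign expansion in the surreal number tree, starting from 0:
Edge 1: B (sign +) -> bounds (0, +inf), value = 1
Edge 2: R (sign -) -> bounds (0, 1), value = 1/2
Edge 3: R (sign -) -> bounds (0, 1/2), value = 1/4
Edge 4: B (sign +) -> bounds (1/4, 1/2), value = 3/8
Game value = 3/8

3/8


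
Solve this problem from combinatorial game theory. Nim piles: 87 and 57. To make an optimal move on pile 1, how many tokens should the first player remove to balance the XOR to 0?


Piles: 87 and 57
Current XOR: 87 XOR 57 = 110 (non-zero, so this is an N-position).
To make the XOR zero, we need to find a move that balances the piles.
For pile 1 (size 87): target = 87 XOR 110 = 57
We reduce pile 1 from 87 to 57.
Tokens removed: 87 - 57 = 30
Verification: 57 XOR 57 = 0

30


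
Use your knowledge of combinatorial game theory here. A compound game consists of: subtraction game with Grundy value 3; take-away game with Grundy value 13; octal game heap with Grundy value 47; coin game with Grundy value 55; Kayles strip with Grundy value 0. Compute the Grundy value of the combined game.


By the Sprague-Grundy theorem, the Grundy value of a sum of games is the XOR of individual Grundy values.
subtraction game: Grundy value = 3. Running XOR: 0 XOR 3 = 3
take-away game: Grundy value = 13. Running XOR: 3 XOR 13 = 14
octal game heap: Grundy value = 47. Running XOR: 14 XOR 47 = 33
coin game: Grundy value = 55. Running XOR: 33 XOR 55 = 22
Kayles strip: Grundy value = 0. Running XOR: 22 XOR 0 = 22
The combined Grundy value is 22.

22


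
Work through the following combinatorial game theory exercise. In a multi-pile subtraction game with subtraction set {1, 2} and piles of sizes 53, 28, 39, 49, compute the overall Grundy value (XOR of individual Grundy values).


Subtraction set: {1, 2}
For this subtraction set, G(n) = n mod 3 (period = max + 1 = 3).
Pile 1 (size 53): G(53) = 53 mod 3 = 2
Pile 2 (size 28): G(28) = 28 mod 3 = 1
Pile 3 (size 39): G(39) = 39 mod 3 = 0
Pile 4 (size 49): G(49) = 49 mod 3 = 1
Total Grundy value = XOR of all: 2 XOR 1 XOR 0 XOR 1 = 2

2


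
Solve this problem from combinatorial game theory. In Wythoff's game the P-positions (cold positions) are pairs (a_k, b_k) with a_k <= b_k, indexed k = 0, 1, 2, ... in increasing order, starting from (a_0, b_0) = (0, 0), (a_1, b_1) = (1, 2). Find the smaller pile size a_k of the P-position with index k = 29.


By Wythoff's theorem, a_k = floor(k * phi) and b_k = floor(k * phi^2) = a_k + k, where phi = (1 + sqrt(5))/2 is the golden ratio.
phi = (1 + sqrt(5))/2 = 1.618034
k = 29
k * phi = 29 * 1.618034 = 46.922986
a_29 = floor(k * phi) = 46

46


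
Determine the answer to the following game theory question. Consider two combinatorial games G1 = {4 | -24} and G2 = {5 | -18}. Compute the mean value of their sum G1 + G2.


G1 = {4 | -24}, G2 = {5 | -18}
Each is a switch {a | b} with numbers a > b; its mean value is (a + b)/2, and mean value is additive over game sums: m(G1 + G2) = m(G1) + m(G2).
Mean of G1 = (4 + (-24))/2 = -20/2 = -10
Mean of G2 = (5 + (-18))/2 = -13/2 = -13/2
Mean of G1 + G2 = -10 + -13/2 = -33/2

-33/2


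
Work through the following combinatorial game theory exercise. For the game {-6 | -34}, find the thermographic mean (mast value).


Game = {-6 | -34}, a switch {a | b} with numbers a > b.
Its thermograph has left wall a - t and right wall b + t, which meet at t = (a - b)/2, where both equal (a + b)/2. So the mast (mean value) is at (a + b)/2.
Mean = (-6 + (-34))/2 = -40/2 = -20

-20


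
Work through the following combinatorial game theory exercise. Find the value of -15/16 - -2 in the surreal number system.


x = -15/16, y = -2
Converting to common denominator: 16
x = -15/16, y = -32/16
x - y = -15/16 - -2 = 17/16

17/16


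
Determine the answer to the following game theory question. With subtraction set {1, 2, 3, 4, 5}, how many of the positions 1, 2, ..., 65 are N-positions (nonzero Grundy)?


Subtraction set S = {1, 2, 3, 4, 5}, so G(n) = n mod 6.
G(n) = 0 when n is a multiple of 6.
Multiples of 6 in [1, 65]: 10
N-positions (nonzero Grundy) = 65 - 10 = 55

55


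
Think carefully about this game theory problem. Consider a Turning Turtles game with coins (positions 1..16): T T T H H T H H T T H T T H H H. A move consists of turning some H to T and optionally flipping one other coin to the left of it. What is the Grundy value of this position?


Coins: T T T H H T H H T T H T T H H H
Key fact: a single head at position k behaves exactly like a Nim heap of size k (turning it to T and optionally flipping a coin at j < k corresponds to moving the heap from k to j, or to 0), and heads combine as a disjunctive sum (two heads at the same place would cancel, matching j XOR j = 0). So the Nim-value is the XOR of the 1-indexed positions of the heads.
Face-up positions (1-indexed): [4, 5, 7, 8, 11, 14, 15, 16]
XOR 0 with 4: 0 XOR 4 = 4
XOR 4 with 5: 4 XOR 5 = 1
XOR 1 with 7: 1 XOR 7 = 6
XOR 6 with 8: 6 XOR 8 = 14
XOR 14 with 11: 14 XOR 11 = 5
XOR 5 with 14: 5 XOR 14 = 11
XOR 11 with 15: 11 XOR 15 = 4
XOR 4 with 16: 4 XOR 16 = 20
Nim-value = 20

20


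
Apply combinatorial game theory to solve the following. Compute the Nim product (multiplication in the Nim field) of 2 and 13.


Nim multiplication is bilinear over XOR: (u XOR v) * w = (u*w) XOR (v*w).
So we split each operand into its bit components and XOR the pairwise Nim products.
2 = 2 (as XOR of powers of 2).
13 = 1 + 4 + 8 (as XOR of powers of 2).
Using the standard Nim-product table on single bits:
  2*2 = 3,   2*4 = 8,   2*8 = 12,
  4*4 = 6,   4*8 = 11,  8*8 = 13,
and  1*x = x (identity), k*l = l*k (commutative).
Pairwise Nim products:
  2 * 1 = 2
  2 * 4 = 8
  2 * 8 = 12
XOR them: 2 XOR 8 XOR 12 = 6.
Result: 2 * 13 = 6 (in Nim).

6


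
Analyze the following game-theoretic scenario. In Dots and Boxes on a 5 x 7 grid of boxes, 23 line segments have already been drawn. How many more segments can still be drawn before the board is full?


Grid: 5 x 7 boxes, i.e. 6 rows and 8 columns of dots.
Horizontal edges: (rows + 1) * cols = 6 * 7 = 42
Vertical edges: rows * (cols + 1) = 5 * 8 = 40
Total edges: 42 + 40 = 82
Edges drawn: 23
Remaining: 82 - 23 = 59

59


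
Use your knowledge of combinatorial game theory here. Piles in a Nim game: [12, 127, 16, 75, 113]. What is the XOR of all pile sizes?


We need the XOR (exclusive or) of all pile sizes.
After XOR-ing pile 1 (size 12): 0 XOR 12 = 12
After XOR-ing pile 2 (size 127): 12 XOR 127 = 115
After XOR-ing pile 3 (size 16): 115 XOR 16 = 99
After XOR-ing pile 4 (size 75): 99 XOR 75 = 40
After XOR-ing pile 5 (size 113): 40 XOR 113 = 89
The Nim-value of this position is 89.

89


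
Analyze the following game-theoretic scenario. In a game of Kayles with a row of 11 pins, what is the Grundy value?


Kayles: a move removes 1 or 2 adjacent pins from a contiguous row.
Removing pins from a row of k leaves two independent rows (a, b) with a + b = k - 1 (one pin) or a + b = k - 2 (two pins); an end removal gives a = 0.
By Sprague-Grundy, G(k) = mex{ G(a) XOR G(b) } over all these splits. G(0) = 0.
G(1): splits (0,0):0^0=0 -> mex({0}) = 1
G(2): splits (0,1):0^1=1 (0,0):0^0=0 -> mex({0, 1}) = 2
G(3): splits (0,2):0^2=2 (1,1):1^1=0 (0,1):0^1=1 -> mex({0, 1, 2}) = 3
G(4): splits (0,3):0^3=3 (1,2):1^2=3 (0,2):0^2=2 (1,1):1^1=0 -> mex({0, 2, 3}) = 1
G(5): splits (0,4):0^1=1 (1,3):1^3=2 (2,2):2^2=0 (0,3):0^3=3 (1,2):1^2=3 -> mex({0, 1, 2, 3}) = 4
G(6) = mex({0, 1, 2, 4}) = 3
G(7) = mex({0, 1, 3, 4, 5}) = 2
G(8) = mex({0, 2, 3, 5, 6}) = 1
G(9) = mex({0, 1, 2, 3, 6, 7}) = 4
G(10) = mex({0, 1, 3, 4, 5, 7}) = 2
G(11) = mex({0, 1, 2, 3, 4, 5}) = 6
Therefore G(11) = 6.

6


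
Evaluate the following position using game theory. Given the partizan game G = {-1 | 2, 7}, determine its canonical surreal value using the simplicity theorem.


Left options: {-1}, max = -1
Right options: {2, 7}, min = 2
All options are numbers and max(Left) < min(Right), so by the simplicity theorem the value is the simplest (earliest-born) number strictly between -1 and 2.
Integers 0 through 1 all lie strictly between -1 and 2.
Among integers, the simplest (lowest birthday = smallest |n|; 0 is born on day 0, +-n on day n) is 0.
No non-integer in the interval can be simpler: if x is a non-integer in the interval, then floor(x) or ceil(x) also lies in the interval (the interval contains an integer), and both are proper prefixes of x's sign expansion, i.e. born earlier. So the game value is 0.
Game value = 0

0


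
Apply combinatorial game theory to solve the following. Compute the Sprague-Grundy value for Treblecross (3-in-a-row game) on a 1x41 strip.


Treblecross: place X on empty cells; 3-in-a-row wins.
Playing within two cells of an existing X lets the opponent win at once, so sensible play treats the cells i-2..i+2 around each X as dead. The player left with no safe cell loses, so this is a normal-play take-away game on strips of safe cells.
Placing X at cell i (0-indexed) of a strip of k safe cells leaves independent strips of sizes max(0, i-2) and max(0, k-i-3). Hence G(k) = mex{ G(max(0,i-2)) XOR G(max(0,k-i-3)) : 0 <= i < k }, with G(0) = 0.
G(1): splits (0,0):0^0=0 -> mex({0}) = 1
G(2): splits (0,0):0^0=0 -> mex({0}) = 1
G(3): splits (0,0):0^0=0 -> mex({0}) = 1
G(4): splits (0,1):0^1=1 (0,0):0^0=0 -> mex({0, 1}) = 2
G(5): splits (0,2):0^1=1 (0,1):0^1=1 (0,0):0^0=0 -> mex({0, 1}) = 2
G(6) = mex({1}) = 0
G(7) = mex({0, 1, 2}) = 3
G(8) = mex({0, 1, 2}) = 3
G(9) = mex({0, 2}) = 1
G(10) = mex({0, 2, 3}) = 1
G(11) = mex({0, 3}) = 1
G(12) = mex({1, 3}) = 0
G(13) = mex({0, 1, 2, 3}) = 4
G(14) = mex({0, 1, 2}) = 3
G(15) = mex({0, 1, 2}) = 3
G(16) = mex({0, 1, 2, 4}) = 3
G(17) = mex({0, 1, 3, 4}) = 2
G(18) = mex({0, 1, 3, 4}) = 2
G(19) = mex({0, 1, 3, 5}) = 2
G(20) = mex({0, 1, 2, 3, 5}) = 4
G(21) = mex({0, 1, 2, 3, 5}) = 4
G(22) = mex({1, 2, 6}) = 0
G(23) = mex({0, 1, 2, 3, 4, 6}) = 5
G(24) = mex({0, 1, 2, 3, 4}) = 5
G(25) = mex({0, 1, 3, 4, 7}) = 2
G(26) = mex({0, 1, 3, 4, 5, 7}) = 2
G(27) = mex({0, 1, 3, 5}) = 2
G(28) = mex({0, 1, 2, 5}) = 3
G(29) = mex({0, 1, 2, 4, 5, 6}) = 3
G(30) = mex({1, 2, 4, 6}) = 0
G(31) = mex({0, 1, 2, 3, 4, 6}) = 5
G(32) = mex({1, 2, 3, 4, 7}) = 0
G(33) = mex({0, 3, 7}) = 1
G(34) = mex({0, 2, 3, 5, 7}) = 1
G(35) = mex({0, 2, 3, 5, 6}) = 1
G(36) = mex({0, 1, 2, 5, 6}) = 3
G(37) = mex({0, 1, 2, 4, 5, 6}) = 3
G(38) = mex({0, 1, 2, 4}) = 3
G(39) = mex({0, 1, 2, 3, 4, 7}) = 5
G(40) = mex({0, 1, 2, 3, 4, 5, 7}) = 6
G(41) = mex({0, 1, 2, 3, 5, 7}) = 4
Therefore G(41) = 4.

4


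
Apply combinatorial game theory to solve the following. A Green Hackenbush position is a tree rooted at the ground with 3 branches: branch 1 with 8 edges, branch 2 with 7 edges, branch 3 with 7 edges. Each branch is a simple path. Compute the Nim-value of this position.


The tree has 3 branches from the ground vertex.
In Green Hackenbush, the Nim-value of a simple path of length k is k.
Branch 1: length 8, Nim-value = 8
Branch 2: length 7, Nim-value = 7
Branch 3: length 7, Nim-value = 7
Total Nim-value = XOR of all branch values:
0 XOR 8 = 8
8 XOR 7 = 15
15 XOR 7 = 8
Nim-value of the tree = 8

8


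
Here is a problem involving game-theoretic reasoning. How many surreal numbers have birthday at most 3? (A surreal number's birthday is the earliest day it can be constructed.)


Day 0: {|} = 0 is born. Count = 1.
Day n: the number of surreal numbers born by day n is 2^(n+1) - 1.
By day 0: 2^1 - 1 = 1
By day 1: 2^2 - 1 = 3
By day 2: 2^3 - 1 = 7
By day 3: 2^4 - 1 = 15
By day 3: 15 surreal numbers.

15


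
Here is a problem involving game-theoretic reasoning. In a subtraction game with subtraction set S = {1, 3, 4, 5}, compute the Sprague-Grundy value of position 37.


The subtraction set is S = {1, 3, 4, 5}.
G(k) = mex{ G(k - s) : s in S, s <= k }. We compute iteratively: G(0) = 0.
G(1) = mex({0}) = 1
G(2) = mex({1}) = 0
G(3) = mex({0}) = 1
G(4) = mex({0, 1}) = 2
G(5) = mex({0, 1, 2}) = 3
G(6) = mex({0, 1, 3}) = 2
G(7) = mex({0, 1, 2}) = 3
G(8) = mex({1, 2, 3}) = 0
G(9) = mex({0, 2, 3}) = 1
G(10) = mex({1, 2, 3}) = 0
G(11) = mex({0, 2, 3}) = 1
G(12) = mex({0, 1, 3}) = 2
Observe that G(8)..G(12) = 0, 1, 0, 1, 2 repeats G(0)..G(4) = 0, 1, 0, 1, 2.
For k >= max(S) = 5, G(k) is determined by the previous 5 values G(k-5)..G(k-1); a window of 5 consecutive values has recurred shifted by 8, so by induction G(k + 8) = G(k) for all k >= 0: the sequence is periodic from the start with period 8.
One period: G(0..7) = 0, 1, 0, 1, 2, 3, 2, 3.
37 mod 8 = 5, so G(37) = G(5) = 3.

3


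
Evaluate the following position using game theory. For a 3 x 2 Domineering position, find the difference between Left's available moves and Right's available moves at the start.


Board is 3 x 2 (rows x cols).
Left (vertical) placements: (rows-1) * cols = 2 * 2 = 4
Right (horizontal) placements: rows * (cols-1) = 3 * 1 = 3
Advantage = Left - Right = 4 - 3 = 1

1


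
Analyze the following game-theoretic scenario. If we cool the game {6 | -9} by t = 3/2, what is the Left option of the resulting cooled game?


Original game: {6 | -9} (a switch {a | b} with a > b).
Cooling by t (for t below the temperature (a - b)/2 = 15/2) taxes each move by t: {a | b} cooled by t is {a - t | b + t}.
Cooling amount: t = 3/2
Cooled Left option: 6 - 3/2 = 9/2
Cooled Right option: -9 + 3/2 = -15/2
Cooled game: {9/2 | -15/2}
Left option = 9/2

9/2


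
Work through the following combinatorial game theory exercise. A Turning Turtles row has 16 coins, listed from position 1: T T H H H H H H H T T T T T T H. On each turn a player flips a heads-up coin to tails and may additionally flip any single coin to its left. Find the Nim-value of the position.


Coins: T T H H H H H H H T T T T T T H
Key fact: a single head at position k behaves exactly like a Nim heap of size k (turning it to T and optionally flipping a coin at j < k corresponds to moving the heap from k to j, or to 0), and heads combine as a disjunctive sum (two heads at the same place would cancel, matching j XOR j = 0). So the Nim-value is the XOR of the 1-indexed positions of the heads.
Face-up positions (1-indexed): [3, 4, 5, 6, 7, 8, 9, 16]
XOR 0 with 3: 0 XOR 3 = 3
XOR 3 with 4: 3 XOR 4 = 7
XOR 7 with 5: 7 XOR 5 = 2
XOR 2 with 6: 2 XOR 6 = 4
XOR 4 with 7: 4 XOR 7 = 3
XOR 3 with 8: 3 XOR 8 = 11
XOR 11 with 9: 11 XOR 9 = 2
XOR 2 with 16: 2 XOR 16 = 18
Nim-value = 18

18


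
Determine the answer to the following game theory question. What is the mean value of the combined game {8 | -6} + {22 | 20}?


G1 = {8 | -6}, G2 = {22 | 20}
Each is a switch {a | b} with numbers a > b; its mean value is (a + b)/2, and mean value is additive over game sums: m(G1 + G2) = m(G1) + m(G2).
Mean of G1 = (8 + (-6))/2 = 2/2 = 1
Mean of G2 = (22 + (20))/2 = 42/2 = 21
Mean of G1 + G2 = 1 + 21 = 22

22


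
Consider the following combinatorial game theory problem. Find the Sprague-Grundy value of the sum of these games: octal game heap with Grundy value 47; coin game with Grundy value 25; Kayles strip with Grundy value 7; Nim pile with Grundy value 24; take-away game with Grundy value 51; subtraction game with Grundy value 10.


By the Sprague-Grundy theorem, the Grundy value of a sum of games is the XOR of individual Grundy values.
octal game heap: Grundy value = 47. Running XOR: 0 XOR 47 = 47
coin game: Grundy value = 25. Running XOR: 47 XOR 25 = 54
Kayles strip: Grundy value = 7. Running XOR: 54 XOR 7 = 49
Nim pile: Grundy value = 24. Running XOR: 49 XOR 24 = 41
take-away game: Grundy value = 51. Running XOR: 41 XOR 51 = 26
subtraction game: Grundy value = 10. Running XOR: 26 XOR 10 = 16
The combined Grundy value is 16.

16


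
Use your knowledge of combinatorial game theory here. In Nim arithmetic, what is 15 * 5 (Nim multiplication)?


Nim multiplication is bilinear over XOR: (u XOR v) * w = (u*w) XOR (v*w).
So we split each operand into its bit components and XOR the pairwise Nim products.
15 = 1 + 2 + 4 + 8 (as XOR of powers of 2).
5 = 1 + 4 (as XOR of powers of 2).
Using the standard Nim-product table on single bits:
  2*2 = 3,   2*4 = 8,   2*8 = 12,
  4*4 = 6,   4*8 = 11,  8*8 = 13,
and  1*x = x (identity), k*l = l*k (commutative).
Pairwise Nim products:
  1 * 1 = 1
  1 * 4 = 4
  2 * 1 = 2
  2 * 4 = 8
  4 * 1 = 4
  4 * 4 = 6
  8 * 1 = 8
  8 * 4 = 11
XOR them: 1 XOR 4 XOR 2 XOR 8 XOR 4 XOR 6 XOR 8 XOR 11 = 14.
Result: 15 * 5 = 14 (in Nim).

14


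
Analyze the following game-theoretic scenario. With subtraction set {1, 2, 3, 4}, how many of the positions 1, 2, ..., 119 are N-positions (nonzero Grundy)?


Subtraction set S = {1, 2, 3, 4}, so G(n) = n mod 5.
G(n) = 0 when n is a multiple of 5.
Multiples of 5 in [1, 119]: 23
N-positions (nonzero Grundy) = 119 - 23 = 96

96


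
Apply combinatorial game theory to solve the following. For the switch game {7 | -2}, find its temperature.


The game is {7 | -2}, a switch {a | b} with numbers a > b.
Cooling {a | b} by t gives {a - t | b + t}, which stops being hot when a - t = b + t, i.e. at t = (a - b)/2. So the temperature of a switch is (a - b)/2.
Temperature = (Left option - Right option) / 2
= (7 - (-2)) / 2
= 9 / 2
= 9/2

9/2


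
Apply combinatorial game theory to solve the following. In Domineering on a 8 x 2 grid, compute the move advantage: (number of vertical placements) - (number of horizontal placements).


Board is 8 x 2 (rows x cols).
Left (vertical) placements: (rows-1) * cols = 7 * 2 = 14
Right (horizontal) placements: rows * (cols-1) = 8 * 1 = 8
Advantage = Left - Right = 14 - 8 = 6

6


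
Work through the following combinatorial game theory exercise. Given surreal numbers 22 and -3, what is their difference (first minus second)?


x = 22, y = -3
x - y = 22 - -3 = 25

25


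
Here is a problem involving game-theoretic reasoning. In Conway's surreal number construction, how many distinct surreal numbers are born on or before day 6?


Day 0: {|} = 0 is born. Count = 1.
Day n: the number of surreal numbers born by day n is 2^(n+1) - 1.
By day 0: 2^1 - 1 = 1
By day 1: 2^2 - 1 = 3
By day 2: 2^3 - 1 = 7
By day 3: 2^4 - 1 = 15
By day 4: 2^5 - 1 = 31
By day 5: 2^6 - 1 = 63
By day 6: 2^7 - 1 = 127
By day 6: 127 surreal numbers.

127


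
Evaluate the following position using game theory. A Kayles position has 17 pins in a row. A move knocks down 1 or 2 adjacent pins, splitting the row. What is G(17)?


Kayles: a move removes 1 or 2 adjacent pins from a contiguous row.
Removing pins from a row of k leaves two independent rows (a, b) with a + b = k - 1 (one pin) or a + b = k - 2 (two pins); an end removal gives a = 0.
By Sprague-Grundy, G(k) = mex{ G(a) XOR G(b) } over all these splits. G(0) = 0.
G(1): splits (0,0):0^0=0 -> mex({0}) = 1
G(2): splits (0,1):0^1=1 (0,0):0^0=0 -> mex({0, 1}) = 2
G(3): splits (0,2):0^2=2 (1,1):1^1=0 (0,1):0^1=1 -> mex({0, 1, 2}) = 3
G(4): splits (0,3):0^3=3 (1,2):1^2=3 (0,2):0^2=2 (1,1):1^1=0 -> mex({0, 2, 3}) = 1
G(5): splits (0,4):0^1=1 (1,3):1^3=2 (2,2):2^2=0 (0,3):0^3=3 (1,2):1^2=3 -> mex({0, 1, 2, 3}) = 4
G(6) = mex({0, 1, 2, 4}) = 3
G(7) = mex({0, 1, 3, 4, 5}) = 2
G(8) = mex({0, 2, 3, 5, 6}) = 1
G(9) = mex({0, 1, 2, 3, 6, 7}) = 4
G(10) = mex({0, 1, 3, 4, 5, 7}) = 2
G(11) = mex({0, 1, 2, 3, 4, 5}) = 6
G(12) = mex({0, 1, 2, 3, 5, 6, 7}) = 4
G(13) = mex({0, 2, 3, 4, 6, 7}) = 1
G(14) = mex({0, 1, 4, 5, 6, 7}) = 2
G(15) = mex({0, 1, 2, 3, 4, 5, 6}) = 7
G(16) = mex({0, 2, 3, 5, 6, 7}) = 1
G(17) = mex({0, 1, 2, 3, 5, 6, 7}) = 4
Therefore G(17) = 4.

4


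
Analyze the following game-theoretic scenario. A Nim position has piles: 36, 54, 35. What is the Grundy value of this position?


We need the XOR (exclusive or) of all pile sizes.
After XOR-ing pile 1 (size 36): 0 XOR 36 = 36
After XOR-ing pile 2 (size 54): 36 XOR 54 = 18
After XOR-ing pile 3 (size 35): 18 XOR 35 = 49
The Nim-value of this position is 49.

49


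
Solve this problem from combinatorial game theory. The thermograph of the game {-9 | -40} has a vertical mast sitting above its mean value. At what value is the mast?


Game = {-9 | -40}, a switch {a | b} with numbers a > b.
Its thermograph has left wall a - t and right wall b + t, which meet at t = (a - b)/2, where both equal (a + b)/2. So the mast (mean value) is at (a + b)/2.
Mean = (-9 + (-40))/2 = -49/2 = -49/2

-49/2


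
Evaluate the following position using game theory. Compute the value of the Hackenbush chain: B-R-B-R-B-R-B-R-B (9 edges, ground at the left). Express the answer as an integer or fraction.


Edges (from ground): B-R-B-R-B-R-B-R-B
By Berlekamp's sign-expansion rule, a Blue-Red Hackenbush stalk has the value of the surreal number whose sign sequence is the edge sequence with B -> + and R -> -.
Sign sequence: +-+-+-+-+
Trace the sign expansion in the surreal number tree, starting from 0:
Edge 1: B (sign +) -> bounds (0, +inf), value = 1
Edge 2: R (sign -) -> bounds (0, 1), value = 1/2
Edge 3: B (sign +) -> bounds (1/2, 1), value = 3/4
Edge 4: R (sign -) -> bounds (1/2, 3/4), value = 5/8
Edge 5: B (sign +) -> bounds (5/8, 3/4), value = 11/16
Edge 6: R (sign -) -> bounds (5/8, 11/16), value = 21/32
Edge 7: B (sign +) -> bounds (21/32, 11/16), value = 43/64
Edge 8: R (sign -) -> bounds (21/32, 43/64), value = 85/128
Edge 9: B (sign +) -> bounds (85/128, 43/64), value = 171/256
Game value = 171/256

171/256


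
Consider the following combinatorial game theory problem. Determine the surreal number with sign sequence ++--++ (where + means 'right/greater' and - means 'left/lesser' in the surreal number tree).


Sign expansion: ++--++
Rule: track bounds (lo, hi), initially (-inf, +inf). On '+', the current value becomes lo and we move to the simplest number in (value, hi): value + 1 if hi = +inf, otherwise the midpoint (value + hi)/2. On '-', the current value becomes hi and we move to value - 1 if lo = -inf, otherwise the midpoint (lo + value)/2.
Start at 0.
Step 1: sign = +, move right. Bounds: (0, +inf). Value = 1
Step 2: sign = +, move right. Bounds: (1, +inf). Value = 2
Step 3: sign = -, move left. Bounds: (1, 2). Value = 3/2
Step 4: sign = -, move left. Bounds: (1, 3/2). Value = 5/4
Step 5: sign = +, move right. Bounds: (5/4, 3/2). Value = 11/8
Step 6: sign = +, move right. Bounds: (11/8, 3/2). Value = 23/16
The surreal number with sign expansion ++--++ is 23/16.

23/16


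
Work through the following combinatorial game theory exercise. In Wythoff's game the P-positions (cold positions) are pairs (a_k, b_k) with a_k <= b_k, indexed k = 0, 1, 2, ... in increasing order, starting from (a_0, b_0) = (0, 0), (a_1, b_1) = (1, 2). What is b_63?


By Wythoff's theorem, a_k = floor(k * phi) and b_k = floor(k * phi^2) = a_k + k, where phi = (1 + sqrt(5))/2 is the golden ratio.
phi = (1 + sqrt(5))/2 = 1.618034
phi^2 = phi + 1 = 2.618034
k = 63
k * phi^2 = 63 * 2.618034 = 164.936141
b_63 = floor(k * phi^2) = 164 (check: a_63 + k = 101 + 63 = 164)

164


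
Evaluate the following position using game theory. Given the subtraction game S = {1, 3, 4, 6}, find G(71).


The subtraction set is S = {1, 3, 4, 6}.
G(k) = mex{ G(k - s) : s in S, s <= k }. We compute iteratively: G(0) = 0.
G(1) = mex({0}) = 1
G(2) = mex({1}) = 0
G(3) = mex({0}) = 1
G(4) = mex({0, 1}) = 2
G(5) = mex({0, 1, 2}) = 3
G(6) = mex({0, 1, 3}) = 2
G(7) = mex({1, 2}) = 0
G(8) = mex({0, 2, 3}) = 1
G(9) = mex({1, 2, 3}) = 0
G(10) = mex({0, 2}) = 1
G(11) = mex({0, 1, 3}) = 2
G(12) = mex({0, 1, 2}) = 3
Observe that G(7)..G(12) = 0, 1, 0, 1, 2, 3 repeats G(0)..G(5) = 0, 1, 0, 1, 2, 3.
For k >= max(S) = 6, G(k) is determined by the previous 6 values G(k-6)..G(k-1); a window of 6 consecutive values has recurred shifted by 7, so by induction G(k + 7) = G(k) for all k >= 0: the sequence is periodic from the start with period 7.
One period: G(0..6) = 0, 1, 0, 1, 2, 3, 2.
71 mod 7 = 1, so G(71) = G(1) = 1.

1


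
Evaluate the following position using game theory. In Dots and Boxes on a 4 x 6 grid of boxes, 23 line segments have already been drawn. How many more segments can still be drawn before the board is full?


Grid: 4 x 6 boxes, i.e. 5 rows and 7 columns of dots.
Horizontal edges: (rows + 1) * cols = 5 * 6 = 30
Vertical edges: rows * (cols + 1) = 4 * 7 = 28
Total edges: 30 + 28 = 58
Edges drawn: 23
Remaining: 58 - 23 = 35

35


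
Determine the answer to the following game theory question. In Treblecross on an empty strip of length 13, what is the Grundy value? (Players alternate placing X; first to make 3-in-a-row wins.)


Treblecross: place X on empty cells; 3-in-a-row wins.
Playing within two cells of an existing X lets the opponent win at once, so sensible play treats the cells i-2..i+2 around each X as dead. The player left with no safe cell loses, so this is a normal-play take-away game on strips of safe cells.
Placing X at cell i (0-indexed) of a strip of k safe cells leaves independent strips of sizes max(0, i-2) and max(0, k-i-3). Hence G(k) = mex{ G(max(0,i-2)) XOR G(max(0,k-i-3)) : 0 <= i < k }, with G(0) = 0.
G(1): splits (0,0):0^0=0 -> mex({0}) = 1
G(2): splits (0,0):0^0=0 -> mex({0}) = 1
G(3): splits (0,0):0^0=0 -> mex({0}) = 1
G(4): splits (0,1):0^1=1 (0,0):0^0=0 -> mex({0, 1}) = 2
G(5): splits (0,2):0^1=1 (0,1):0^1=1 (0,0):0^0=0 -> mex({0, 1}) = 2
G(6) = mex({1}) = 0
G(7) = mex({0, 1, 2}) = 3
G(8) = mex({0, 1, 2}) = 3
G(9) = mex({0, 2}) = 1
G(10) = mex({0, 2, 3}) = 1
G(11) = mex({0, 3}) = 1
G(12) = mex({1, 3}) = 0
G(13) = mex({0, 1, 2, 3}) = 4
Therefore G(13) = 4.

4


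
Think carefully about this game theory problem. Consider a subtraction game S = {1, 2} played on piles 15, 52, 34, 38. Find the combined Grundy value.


Subtraction set: {1, 2}
For this subtraction set, G(n) = n mod 3 (period = max + 1 = 3).
Pile 1 (size 15): G(15) = 15 mod 3 = 0
Pile 2 (size 52): G(52) = 52 mod 3 = 1
Pile 3 (size 34): G(34) = 34 mod 3 = 1
Pile 4 (size 38): G(38) = 38 mod 3 = 2
Total Grundy value = XOR of all: 0 XOR 1 XOR 1 XOR 2 = 2

2


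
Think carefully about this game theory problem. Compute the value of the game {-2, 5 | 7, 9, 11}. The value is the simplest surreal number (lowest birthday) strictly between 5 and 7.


Left options: {-2, 5}, max = 5
Right options: {7, 9, 11}, min = 7
All options are numbers and max(Left) < min(Right), so by the simplicity theorem the value is the simplest (earliest-born) number strictly between 5 and 7.
The only integer strictly between 5 and 7 is 6.
No non-integer in the interval can be simpler: if x is a non-integer in the interval, then floor(x) or ceil(x) also lies in the interval (the interval contains an integer), and both are proper prefixes of x's sign expansion, i.e. born earlier. So the game value is 6.
Game value = 6

6


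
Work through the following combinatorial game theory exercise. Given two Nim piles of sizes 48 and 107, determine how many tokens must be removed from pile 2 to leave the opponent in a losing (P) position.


Piles: 48 and 107
Current XOR: 48 XOR 107 = 91 (non-zero, so this is an N-position).
To make the XOR zero, we need to find a move that balances the piles.
For pile 2 (size 107): target = 107 XOR 91 = 48
We reduce pile 2 from 107 to 48.
Tokens removed: 107 - 48 = 59
Verification: 48 XOR 48 = 0

59


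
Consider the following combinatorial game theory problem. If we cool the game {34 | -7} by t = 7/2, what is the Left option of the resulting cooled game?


Original game: {34 | -7} (a switch {a | b} with a > b).
Cooling by t (for t below the temperature (a - b)/2 = 41/2) taxes each move by t: {a | b} cooled by t is {a - t | b + t}.
Cooling amount: t = 7/2
Cooled Left option: 34 - 7/2 = 61/2
Cooled Right option: -7 + 7/2 = -7/2
Cooled game: {61/2 | -7/2}
Left option = 61/2

61/2


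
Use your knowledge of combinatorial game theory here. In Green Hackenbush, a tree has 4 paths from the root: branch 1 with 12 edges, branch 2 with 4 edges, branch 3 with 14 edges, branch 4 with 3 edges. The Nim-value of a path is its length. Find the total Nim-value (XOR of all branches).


The tree has 4 branches from the ground vertex.
In Green Hackenbush, the Nim-value of a simple path of length k is k.
Branch 1: length 12, Nim-value = 12
Branch 2: length 4, Nim-value = 4
Branch 3: length 14, Nim-value = 14
Branch 4: length 3, Nim-value = 3
Total Nim-value = XOR of all branch values:
0 XOR 12 = 12
12 XOR 4 = 8
8 XOR 14 = 6
6 XOR 3 = 5
Nim-value of the tree = 5

5


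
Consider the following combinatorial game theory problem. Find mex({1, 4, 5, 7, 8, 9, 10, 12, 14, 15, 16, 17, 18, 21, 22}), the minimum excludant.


Set = {1, 4, 5, 7, 8, 9, 10, 12, 14, 15, 16, 17, 18, 21, 22}
0 is NOT in the set. This is the mex.
mex = 0

0


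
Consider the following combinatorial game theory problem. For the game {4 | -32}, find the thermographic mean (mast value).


Game = {4 | -32}, a switch {a | b} with numbers a > b.
Its thermograph has left wall a - t and right wall b + t, which meet at t = (a - b)/2, where both equal (a + b)/2. So the mast (mean value) is at (a + b)/2.
Mean = (4 + (-32))/2 = -28/2 = -14

-14


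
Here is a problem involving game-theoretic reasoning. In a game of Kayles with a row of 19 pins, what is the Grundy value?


Kayles: a move removes 1 or 2 adjacent pins from a contiguous row.
Removing pins from a row of k leaves two independent rows (a, b) with a + b = k - 1 (one pin) or a + b = k - 2 (two pins); an end removal gives a = 0.
By Sprague-Grundy, G(k) = mex{ G(a) XOR G(b) } over all these splits. G(0) = 0.
G(1): splits (0,0):0^0=0 -> mex({0}) = 1
G(2): splits (0,1):0^1=1 (0,0):0^0=0 -> mex({0, 1}) = 2
G(3): splits (0,2):0^2=2 (1,1):1^1=0 (0,1):0^1=1 -> mex({0, 1, 2}) = 3
G(4): splits (0,3):0^3=3 (1,2):1^2=3 (0,2):0^2=2 (1,1):1^1=0 -> mex({0, 2, 3}) = 1
G(5): splits (0,4):0^1=1 (1,3):1^3=2 (2,2):2^2=0 (0,3):0^3=3 (1,2):1^2=3 -> mex({0, 1, 2, 3}) = 4
G(6) = mex({0, 1, 2, 4}) = 3
G(7) = mex({0, 1, 3, 4, 5}) = 2
G(8) = mex({0, 2, 3, 5, 6}) = 1
G(9) = mex({0, 1, 2, 3, 6, 7}) = 4
G(10) = mex({0, 1, 3, 4, 5, 7}) = 2
G(11) = mex({0, 1, 2, 3, 4, 5}) = 6
G(12) = mex({0, 1, 2, 3, 5, 6, 7}) = 4
G(13) = mex({0, 2, 3, 4, 6, 7}) = 1
G(14) = mex({0, 1, 4, 5, 6, 7}) = 2
G(15) = mex({0, 1, 2, 3, 4, 5, 6}) = 7
G(16) = mex({0, 2, 3, 5, 6, 7}) = 1
G(17) = mex({0, 1, 2, 3, 5, 6, 7}) = 4
G(18) = mex({0, 1, 2, 4, 5, 6}) = 3
G(19) = mex({0, 1, 3, 4, 5, 7}) = 2
Therefore G(19) = 2.

2


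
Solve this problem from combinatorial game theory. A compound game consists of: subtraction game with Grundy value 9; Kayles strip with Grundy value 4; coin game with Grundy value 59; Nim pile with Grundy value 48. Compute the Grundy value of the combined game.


By the Sprague-Grundy theorem, the Grundy value of a sum of games is the XOR of individual Grundy values.
subtraction game: Grundy value = 9. Running XOR: 0 XOR 9 = 9
Kayles strip: Grundy value = 4. Running XOR: 9 XOR 4 = 13
coin game: Grundy value = 59. Running XOR: 13 XOR 59 = 54
Nim pile: Grundy value = 48. Running XOR: 54 XOR 48 = 6
The combined Grundy value is 6.

6


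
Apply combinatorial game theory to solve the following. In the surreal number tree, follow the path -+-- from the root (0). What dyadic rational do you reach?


Sign expansion: -+--
Rule: track bounds (lo, hi), initially (-inf, +inf). On '+', the current value becomes lo and we move to the simplest number in (value, hi): value + 1 if hi = +inf, otherwise the midpoint (value + hi)/2. On '-', the current value becomes hi and we move to value - 1 if lo = -inf, otherwise the midpoint (lo + value)/2.
Start at 0.
Step 1: sign = -, move left. Bounds: (-inf, 0). Value = -1
Step 2: sign = +, move right. Bounds: (-1, 0). Value = -1/2
Step 3: sign = -, move left. Bounds: (-1, -1/2). Value = -3/4
Step 4: sign = -, move left. Bounds: (-1, -3/4). Value = -7/8
The surreal number with sign expansion -+-- is -7/8.

-7/8


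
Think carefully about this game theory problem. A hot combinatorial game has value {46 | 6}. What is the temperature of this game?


The game is {46 | 6}, a switch {a | b} with numbers a > b.
Cooling {a | b} by t gives {a - t | b + t}, which stops being hot when a - t = b + t, i.e. at t = (a - b)/2. So the temperature of a switch is (a - b)/2.
Temperature = (Left option - Right option) / 2
= (46 - (6)) / 2
= 40 / 2
= 20

20


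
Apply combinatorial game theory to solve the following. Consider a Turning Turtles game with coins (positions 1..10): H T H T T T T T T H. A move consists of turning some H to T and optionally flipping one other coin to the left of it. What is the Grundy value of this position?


Coins: H T H T T T T T T H
Key fact: a single head at position k behaves exactly like a Nim heap of size k (turning it to T and optionally flipping a coin at j < k corresponds to moving the heap from k to j, or to 0), and heads combine as a disjunctive sum (two heads at the same place would cancel, matching j XOR j = 0). So the Nim-value is the XOR of the 1-indexed positions of the heads.
Face-up positions (1-indexed): [1, 3, 10]
XOR 0 with 1: 0 XOR 1 = 1
XOR 1 with 3: 1 XOR 3 = 2
XOR 2 with 10: 2 XOR 10 = 8
Nim-value = 8

8


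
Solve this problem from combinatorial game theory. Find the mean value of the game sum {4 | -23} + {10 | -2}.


G1 = {4 | -23}, G2 = {10 | -2}
Each is a switch {a | b} with numbers a > b; its mean value is (a + b)/2, and mean value is additive over game sums: m(G1 + G2) = m(G1) + m(G2).
Mean of G1 = (4 + (-23))/2 = -19/2 = -19/2
Mean of G2 = (10 + (-2))/2 = 8/2 = 4
Mean of G1 + G2 = -19/2 + 4 = -11/2

-11/2


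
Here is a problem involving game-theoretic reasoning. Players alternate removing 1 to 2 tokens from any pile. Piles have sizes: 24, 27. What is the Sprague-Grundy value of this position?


Subtraction set: {1, 2}
For this subtraction set, G(n) = n mod 3 (period = max + 1 = 3).
Pile 1 (size 24): G(24) = 24 mod 3 = 0
Pile 2 (size 27): G(27) = 27 mod 3 = 0
Total Grundy value = XOR of all: 0 XOR 0 = 0

0
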